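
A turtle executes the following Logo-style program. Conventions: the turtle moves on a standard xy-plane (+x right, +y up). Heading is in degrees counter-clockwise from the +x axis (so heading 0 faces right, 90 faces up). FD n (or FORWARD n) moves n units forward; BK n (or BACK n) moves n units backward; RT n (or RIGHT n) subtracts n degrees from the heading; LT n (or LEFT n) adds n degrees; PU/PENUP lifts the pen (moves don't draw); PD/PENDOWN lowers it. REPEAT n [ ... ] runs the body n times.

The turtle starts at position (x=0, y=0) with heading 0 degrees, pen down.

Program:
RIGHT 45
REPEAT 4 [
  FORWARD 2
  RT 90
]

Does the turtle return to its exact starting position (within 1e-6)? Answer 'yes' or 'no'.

Executing turtle program step by step:
Start: pos=(0,0), heading=0, pen down
RT 45: heading 0 -> 315
REPEAT 4 [
  -- iteration 1/4 --
  FD 2: (0,0) -> (1.414,-1.414) [heading=315, draw]
  RT 90: heading 315 -> 225
  -- iteration 2/4 --
  FD 2: (1.414,-1.414) -> (0,-2.828) [heading=225, draw]
  RT 90: heading 225 -> 135
  -- iteration 3/4 --
  FD 2: (0,-2.828) -> (-1.414,-1.414) [heading=135, draw]
  RT 90: heading 135 -> 45
  -- iteration 4/4 --
  FD 2: (-1.414,-1.414) -> (0,0) [heading=45, draw]
  RT 90: heading 45 -> 315
]
Final: pos=(0,0), heading=315, 4 segment(s) drawn

Start position: (0, 0)
Final position: (0, 0)
Distance = 0; < 1e-6 -> CLOSED

Answer: yes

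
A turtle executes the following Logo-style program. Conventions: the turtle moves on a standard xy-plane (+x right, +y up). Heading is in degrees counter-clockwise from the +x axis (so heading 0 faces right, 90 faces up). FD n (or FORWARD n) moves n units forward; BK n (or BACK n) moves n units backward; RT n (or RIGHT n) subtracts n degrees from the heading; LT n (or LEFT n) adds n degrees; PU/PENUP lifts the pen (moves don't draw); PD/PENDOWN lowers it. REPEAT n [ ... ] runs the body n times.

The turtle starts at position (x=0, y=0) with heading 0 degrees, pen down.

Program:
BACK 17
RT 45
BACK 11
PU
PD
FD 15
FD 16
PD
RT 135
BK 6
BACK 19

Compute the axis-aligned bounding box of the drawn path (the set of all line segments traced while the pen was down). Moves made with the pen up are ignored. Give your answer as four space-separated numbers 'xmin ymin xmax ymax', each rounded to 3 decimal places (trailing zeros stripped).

Answer: -24.778 -14.142 22.142 7.778

Derivation:
Executing turtle program step by step:
Start: pos=(0,0), heading=0, pen down
BK 17: (0,0) -> (-17,0) [heading=0, draw]
RT 45: heading 0 -> 315
BK 11: (-17,0) -> (-24.778,7.778) [heading=315, draw]
PU: pen up
PD: pen down
FD 15: (-24.778,7.778) -> (-14.172,-2.828) [heading=315, draw]
FD 16: (-14.172,-2.828) -> (-2.858,-14.142) [heading=315, draw]
PD: pen down
RT 135: heading 315 -> 180
BK 6: (-2.858,-14.142) -> (3.142,-14.142) [heading=180, draw]
BK 19: (3.142,-14.142) -> (22.142,-14.142) [heading=180, draw]
Final: pos=(22.142,-14.142), heading=180, 6 segment(s) drawn

Segment endpoints: x in {-24.778, -17, -14.172, -2.858, 0, 3.142, 22.142}, y in {-14.142, -14.142, -2.828, 0, 7.778}
xmin=-24.778, ymin=-14.142, xmax=22.142, ymax=7.778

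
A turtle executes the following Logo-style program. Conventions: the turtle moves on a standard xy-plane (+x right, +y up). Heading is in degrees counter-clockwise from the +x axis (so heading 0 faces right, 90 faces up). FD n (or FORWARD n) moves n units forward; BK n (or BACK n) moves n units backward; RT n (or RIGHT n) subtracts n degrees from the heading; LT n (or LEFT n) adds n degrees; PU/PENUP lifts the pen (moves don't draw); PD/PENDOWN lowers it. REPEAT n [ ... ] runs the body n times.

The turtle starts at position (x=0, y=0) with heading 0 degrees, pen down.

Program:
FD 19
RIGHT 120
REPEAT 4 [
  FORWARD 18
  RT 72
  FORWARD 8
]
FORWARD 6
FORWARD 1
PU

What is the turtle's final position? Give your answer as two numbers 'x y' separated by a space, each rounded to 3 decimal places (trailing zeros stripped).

Answer: 15.64 15.103

Derivation:
Executing turtle program step by step:
Start: pos=(0,0), heading=0, pen down
FD 19: (0,0) -> (19,0) [heading=0, draw]
RT 120: heading 0 -> 240
REPEAT 4 [
  -- iteration 1/4 --
  FD 18: (19,0) -> (10,-15.588) [heading=240, draw]
  RT 72: heading 240 -> 168
  FD 8: (10,-15.588) -> (2.175,-13.925) [heading=168, draw]
  -- iteration 2/4 --
  FD 18: (2.175,-13.925) -> (-15.432,-10.183) [heading=168, draw]
  RT 72: heading 168 -> 96
  FD 8: (-15.432,-10.183) -> (-16.268,-2.227) [heading=96, draw]
  -- iteration 3/4 --
  FD 18: (-16.268,-2.227) -> (-18.15,15.675) [heading=96, draw]
  RT 72: heading 96 -> 24
  FD 8: (-18.15,15.675) -> (-10.841,18.929) [heading=24, draw]
  -- iteration 4/4 --
  FD 18: (-10.841,18.929) -> (5.603,26.25) [heading=24, draw]
  RT 72: heading 24 -> 312
  FD 8: (5.603,26.25) -> (10.956,20.305) [heading=312, draw]
]
FD 6: (10.956,20.305) -> (14.97,15.846) [heading=312, draw]
FD 1: (14.97,15.846) -> (15.64,15.103) [heading=312, draw]
PU: pen up
Final: pos=(15.64,15.103), heading=312, 11 segment(s) drawn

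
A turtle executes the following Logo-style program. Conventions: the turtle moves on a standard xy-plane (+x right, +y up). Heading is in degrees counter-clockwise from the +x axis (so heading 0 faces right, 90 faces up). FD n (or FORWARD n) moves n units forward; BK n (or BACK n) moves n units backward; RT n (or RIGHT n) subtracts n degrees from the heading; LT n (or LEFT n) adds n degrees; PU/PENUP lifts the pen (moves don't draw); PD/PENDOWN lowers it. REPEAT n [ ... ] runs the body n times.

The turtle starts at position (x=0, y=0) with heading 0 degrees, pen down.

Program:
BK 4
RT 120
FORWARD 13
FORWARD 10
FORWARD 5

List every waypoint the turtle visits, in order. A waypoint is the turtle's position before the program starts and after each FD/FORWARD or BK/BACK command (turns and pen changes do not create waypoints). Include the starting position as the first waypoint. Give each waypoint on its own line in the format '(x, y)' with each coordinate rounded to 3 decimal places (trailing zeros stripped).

Answer: (0, 0)
(-4, 0)
(-10.5, -11.258)
(-15.5, -19.919)
(-18, -24.249)

Derivation:
Executing turtle program step by step:
Start: pos=(0,0), heading=0, pen down
BK 4: (0,0) -> (-4,0) [heading=0, draw]
RT 120: heading 0 -> 240
FD 13: (-4,0) -> (-10.5,-11.258) [heading=240, draw]
FD 10: (-10.5,-11.258) -> (-15.5,-19.919) [heading=240, draw]
FD 5: (-15.5,-19.919) -> (-18,-24.249) [heading=240, draw]
Final: pos=(-18,-24.249), heading=240, 4 segment(s) drawn
Waypoints (5 total):
(0, 0)
(-4, 0)
(-10.5, -11.258)
(-15.5, -19.919)
(-18, -24.249)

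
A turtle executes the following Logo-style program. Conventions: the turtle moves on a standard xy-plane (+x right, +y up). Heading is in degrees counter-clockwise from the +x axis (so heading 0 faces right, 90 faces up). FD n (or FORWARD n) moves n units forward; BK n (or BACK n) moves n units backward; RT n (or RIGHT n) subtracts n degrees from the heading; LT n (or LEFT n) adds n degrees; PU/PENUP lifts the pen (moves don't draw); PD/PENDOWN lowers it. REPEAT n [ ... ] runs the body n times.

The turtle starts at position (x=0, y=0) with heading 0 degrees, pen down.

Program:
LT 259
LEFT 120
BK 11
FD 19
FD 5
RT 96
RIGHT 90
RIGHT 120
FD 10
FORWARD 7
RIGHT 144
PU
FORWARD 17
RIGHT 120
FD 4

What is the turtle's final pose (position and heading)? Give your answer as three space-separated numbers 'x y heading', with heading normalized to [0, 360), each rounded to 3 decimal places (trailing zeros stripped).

Answer: 18.87 5.179 169

Derivation:
Executing turtle program step by step:
Start: pos=(0,0), heading=0, pen down
LT 259: heading 0 -> 259
LT 120: heading 259 -> 19
BK 11: (0,0) -> (-10.401,-3.581) [heading=19, draw]
FD 19: (-10.401,-3.581) -> (7.564,2.605) [heading=19, draw]
FD 5: (7.564,2.605) -> (12.292,4.232) [heading=19, draw]
RT 96: heading 19 -> 283
RT 90: heading 283 -> 193
RT 120: heading 193 -> 73
FD 10: (12.292,4.232) -> (15.215,13.795) [heading=73, draw]
FD 7: (15.215,13.795) -> (17.262,20.49) [heading=73, draw]
RT 144: heading 73 -> 289
PU: pen up
FD 17: (17.262,20.49) -> (22.797,4.416) [heading=289, move]
RT 120: heading 289 -> 169
FD 4: (22.797,4.416) -> (18.87,5.179) [heading=169, move]
Final: pos=(18.87,5.179), heading=169, 5 segment(s) drawn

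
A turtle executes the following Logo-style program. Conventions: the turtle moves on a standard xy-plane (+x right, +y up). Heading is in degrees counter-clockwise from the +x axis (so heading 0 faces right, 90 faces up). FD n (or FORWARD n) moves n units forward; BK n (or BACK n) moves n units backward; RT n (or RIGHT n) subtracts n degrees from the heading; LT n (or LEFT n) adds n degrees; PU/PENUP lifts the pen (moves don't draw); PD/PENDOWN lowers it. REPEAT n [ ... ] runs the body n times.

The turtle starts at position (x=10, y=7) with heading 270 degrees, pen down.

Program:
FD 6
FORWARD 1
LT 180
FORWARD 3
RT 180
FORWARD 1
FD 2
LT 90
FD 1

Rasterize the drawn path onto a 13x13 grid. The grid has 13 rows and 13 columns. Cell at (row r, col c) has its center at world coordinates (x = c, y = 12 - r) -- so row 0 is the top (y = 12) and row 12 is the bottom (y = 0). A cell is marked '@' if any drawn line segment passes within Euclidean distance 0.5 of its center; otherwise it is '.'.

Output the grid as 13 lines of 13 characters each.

Answer: .............
.............
.............
.............
.............
..........@..
..........@..
..........@..
..........@..
..........@..
..........@..
..........@..
..........@@.

Derivation:
Segment 0: (10,7) -> (10,1)
Segment 1: (10,1) -> (10,0)
Segment 2: (10,0) -> (10,3)
Segment 3: (10,3) -> (10,2)
Segment 4: (10,2) -> (10,0)
Segment 5: (10,0) -> (11,-0)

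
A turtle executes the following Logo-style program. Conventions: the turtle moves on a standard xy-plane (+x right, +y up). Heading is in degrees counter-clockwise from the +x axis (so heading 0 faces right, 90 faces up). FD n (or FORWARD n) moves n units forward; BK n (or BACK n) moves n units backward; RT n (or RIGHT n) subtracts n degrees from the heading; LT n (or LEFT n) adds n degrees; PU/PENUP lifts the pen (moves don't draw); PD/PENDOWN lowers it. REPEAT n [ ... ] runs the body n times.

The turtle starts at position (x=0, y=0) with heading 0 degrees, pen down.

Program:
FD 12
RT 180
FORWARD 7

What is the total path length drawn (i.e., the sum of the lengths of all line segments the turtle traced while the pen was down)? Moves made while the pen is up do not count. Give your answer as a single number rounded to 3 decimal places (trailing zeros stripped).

Executing turtle program step by step:
Start: pos=(0,0), heading=0, pen down
FD 12: (0,0) -> (12,0) [heading=0, draw]
RT 180: heading 0 -> 180
FD 7: (12,0) -> (5,0) [heading=180, draw]
Final: pos=(5,0), heading=180, 2 segment(s) drawn

Segment lengths:
  seg 1: (0,0) -> (12,0), length = 12
  seg 2: (12,0) -> (5,0), length = 7
Total = 19

Answer: 19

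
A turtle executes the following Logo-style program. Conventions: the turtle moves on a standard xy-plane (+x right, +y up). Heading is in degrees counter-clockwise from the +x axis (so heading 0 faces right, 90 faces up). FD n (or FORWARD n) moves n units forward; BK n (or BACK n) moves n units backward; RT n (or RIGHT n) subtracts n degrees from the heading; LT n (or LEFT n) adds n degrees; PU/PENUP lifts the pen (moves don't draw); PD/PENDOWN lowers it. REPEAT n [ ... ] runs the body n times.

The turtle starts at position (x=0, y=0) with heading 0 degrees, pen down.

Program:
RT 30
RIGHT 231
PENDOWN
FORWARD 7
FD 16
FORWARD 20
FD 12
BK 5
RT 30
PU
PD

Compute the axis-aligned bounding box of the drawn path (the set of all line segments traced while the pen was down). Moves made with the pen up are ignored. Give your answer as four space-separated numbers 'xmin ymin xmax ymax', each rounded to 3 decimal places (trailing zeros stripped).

Answer: -8.604 0 0 54.323

Derivation:
Executing turtle program step by step:
Start: pos=(0,0), heading=0, pen down
RT 30: heading 0 -> 330
RT 231: heading 330 -> 99
PD: pen down
FD 7: (0,0) -> (-1.095,6.914) [heading=99, draw]
FD 16: (-1.095,6.914) -> (-3.598,22.717) [heading=99, draw]
FD 20: (-3.598,22.717) -> (-6.727,42.471) [heading=99, draw]
FD 12: (-6.727,42.471) -> (-8.604,54.323) [heading=99, draw]
BK 5: (-8.604,54.323) -> (-7.822,49.384) [heading=99, draw]
RT 30: heading 99 -> 69
PU: pen up
PD: pen down
Final: pos=(-7.822,49.384), heading=69, 5 segment(s) drawn

Segment endpoints: x in {-8.604, -7.822, -6.727, -3.598, -1.095, 0}, y in {0, 6.914, 22.717, 42.471, 49.384, 54.323}
xmin=-8.604, ymin=0, xmax=0, ymax=54.323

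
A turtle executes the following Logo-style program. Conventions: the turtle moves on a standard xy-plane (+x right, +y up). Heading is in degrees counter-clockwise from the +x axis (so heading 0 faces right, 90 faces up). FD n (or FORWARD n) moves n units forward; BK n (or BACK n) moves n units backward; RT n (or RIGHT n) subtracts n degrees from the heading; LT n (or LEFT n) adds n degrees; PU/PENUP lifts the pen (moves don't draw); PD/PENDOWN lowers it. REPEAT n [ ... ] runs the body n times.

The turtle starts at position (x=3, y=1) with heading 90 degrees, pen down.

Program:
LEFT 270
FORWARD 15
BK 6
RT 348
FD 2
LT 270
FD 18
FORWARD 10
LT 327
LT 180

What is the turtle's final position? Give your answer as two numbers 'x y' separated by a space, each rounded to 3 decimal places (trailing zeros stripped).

Executing turtle program step by step:
Start: pos=(3,1), heading=90, pen down
LT 270: heading 90 -> 0
FD 15: (3,1) -> (18,1) [heading=0, draw]
BK 6: (18,1) -> (12,1) [heading=0, draw]
RT 348: heading 0 -> 12
FD 2: (12,1) -> (13.956,1.416) [heading=12, draw]
LT 270: heading 12 -> 282
FD 18: (13.956,1.416) -> (17.699,-16.191) [heading=282, draw]
FD 10: (17.699,-16.191) -> (19.778,-25.972) [heading=282, draw]
LT 327: heading 282 -> 249
LT 180: heading 249 -> 69
Final: pos=(19.778,-25.972), heading=69, 5 segment(s) drawn

Answer: 19.778 -25.972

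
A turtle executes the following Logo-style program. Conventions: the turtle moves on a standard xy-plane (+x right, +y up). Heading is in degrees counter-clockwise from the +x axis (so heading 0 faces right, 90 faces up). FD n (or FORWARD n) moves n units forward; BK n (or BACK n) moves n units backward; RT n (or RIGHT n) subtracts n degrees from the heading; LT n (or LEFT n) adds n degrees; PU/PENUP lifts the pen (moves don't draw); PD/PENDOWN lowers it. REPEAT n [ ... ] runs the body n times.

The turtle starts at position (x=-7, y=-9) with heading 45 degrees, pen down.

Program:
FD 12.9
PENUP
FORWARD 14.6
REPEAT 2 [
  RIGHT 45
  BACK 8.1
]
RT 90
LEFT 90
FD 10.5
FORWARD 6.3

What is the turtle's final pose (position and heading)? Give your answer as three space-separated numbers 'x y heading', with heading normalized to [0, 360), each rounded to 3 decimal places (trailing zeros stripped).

Answer: 10.497 4.294 315

Derivation:
Executing turtle program step by step:
Start: pos=(-7,-9), heading=45, pen down
FD 12.9: (-7,-9) -> (2.122,0.122) [heading=45, draw]
PU: pen up
FD 14.6: (2.122,0.122) -> (12.445,10.445) [heading=45, move]
REPEAT 2 [
  -- iteration 1/2 --
  RT 45: heading 45 -> 0
  BK 8.1: (12.445,10.445) -> (4.345,10.445) [heading=0, move]
  -- iteration 2/2 --
  RT 45: heading 0 -> 315
  BK 8.1: (4.345,10.445) -> (-1.382,16.173) [heading=315, move]
]
RT 90: heading 315 -> 225
LT 90: heading 225 -> 315
FD 10.5: (-1.382,16.173) -> (6.042,8.748) [heading=315, move]
FD 6.3: (6.042,8.748) -> (10.497,4.294) [heading=315, move]
Final: pos=(10.497,4.294), heading=315, 1 segment(s) drawn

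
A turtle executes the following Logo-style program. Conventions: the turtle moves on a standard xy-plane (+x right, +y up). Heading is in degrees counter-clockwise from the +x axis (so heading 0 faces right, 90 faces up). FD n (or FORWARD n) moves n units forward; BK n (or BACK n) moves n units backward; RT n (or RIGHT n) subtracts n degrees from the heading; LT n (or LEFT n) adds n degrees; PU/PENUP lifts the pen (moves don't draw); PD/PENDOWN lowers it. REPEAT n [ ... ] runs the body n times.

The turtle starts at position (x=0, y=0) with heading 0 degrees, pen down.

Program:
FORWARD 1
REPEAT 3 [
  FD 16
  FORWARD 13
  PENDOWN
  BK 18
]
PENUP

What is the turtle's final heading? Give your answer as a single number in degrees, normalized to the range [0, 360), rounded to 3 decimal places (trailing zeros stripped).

Answer: 0

Derivation:
Executing turtle program step by step:
Start: pos=(0,0), heading=0, pen down
FD 1: (0,0) -> (1,0) [heading=0, draw]
REPEAT 3 [
  -- iteration 1/3 --
  FD 16: (1,0) -> (17,0) [heading=0, draw]
  FD 13: (17,0) -> (30,0) [heading=0, draw]
  PD: pen down
  BK 18: (30,0) -> (12,0) [heading=0, draw]
  -- iteration 2/3 --
  FD 16: (12,0) -> (28,0) [heading=0, draw]
  FD 13: (28,0) -> (41,0) [heading=0, draw]
  PD: pen down
  BK 18: (41,0) -> (23,0) [heading=0, draw]
  -- iteration 3/3 --
  FD 16: (23,0) -> (39,0) [heading=0, draw]
  FD 13: (39,0) -> (52,0) [heading=0, draw]
  PD: pen down
  BK 18: (52,0) -> (34,0) [heading=0, draw]
]
PU: pen up
Final: pos=(34,0), heading=0, 10 segment(s) drawn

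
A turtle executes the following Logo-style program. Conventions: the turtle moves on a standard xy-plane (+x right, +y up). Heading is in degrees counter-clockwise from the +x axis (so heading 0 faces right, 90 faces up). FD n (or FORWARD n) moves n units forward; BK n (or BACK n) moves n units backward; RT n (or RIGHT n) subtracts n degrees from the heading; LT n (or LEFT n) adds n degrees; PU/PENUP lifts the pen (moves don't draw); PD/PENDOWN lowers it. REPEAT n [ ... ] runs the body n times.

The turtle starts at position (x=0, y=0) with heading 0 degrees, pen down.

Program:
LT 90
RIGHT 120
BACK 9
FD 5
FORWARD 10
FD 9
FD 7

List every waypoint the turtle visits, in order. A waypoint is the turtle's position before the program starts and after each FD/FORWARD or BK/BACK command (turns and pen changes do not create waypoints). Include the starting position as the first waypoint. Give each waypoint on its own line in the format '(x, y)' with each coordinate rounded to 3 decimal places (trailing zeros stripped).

Answer: (0, 0)
(-7.794, 4.5)
(-3.464, 2)
(5.196, -3)
(12.99, -7.5)
(19.053, -11)

Derivation:
Executing turtle program step by step:
Start: pos=(0,0), heading=0, pen down
LT 90: heading 0 -> 90
RT 120: heading 90 -> 330
BK 9: (0,0) -> (-7.794,4.5) [heading=330, draw]
FD 5: (-7.794,4.5) -> (-3.464,2) [heading=330, draw]
FD 10: (-3.464,2) -> (5.196,-3) [heading=330, draw]
FD 9: (5.196,-3) -> (12.99,-7.5) [heading=330, draw]
FD 7: (12.99,-7.5) -> (19.053,-11) [heading=330, draw]
Final: pos=(19.053,-11), heading=330, 5 segment(s) drawn
Waypoints (6 total):
(0, 0)
(-7.794, 4.5)
(-3.464, 2)
(5.196, -3)
(12.99, -7.5)
(19.053, -11)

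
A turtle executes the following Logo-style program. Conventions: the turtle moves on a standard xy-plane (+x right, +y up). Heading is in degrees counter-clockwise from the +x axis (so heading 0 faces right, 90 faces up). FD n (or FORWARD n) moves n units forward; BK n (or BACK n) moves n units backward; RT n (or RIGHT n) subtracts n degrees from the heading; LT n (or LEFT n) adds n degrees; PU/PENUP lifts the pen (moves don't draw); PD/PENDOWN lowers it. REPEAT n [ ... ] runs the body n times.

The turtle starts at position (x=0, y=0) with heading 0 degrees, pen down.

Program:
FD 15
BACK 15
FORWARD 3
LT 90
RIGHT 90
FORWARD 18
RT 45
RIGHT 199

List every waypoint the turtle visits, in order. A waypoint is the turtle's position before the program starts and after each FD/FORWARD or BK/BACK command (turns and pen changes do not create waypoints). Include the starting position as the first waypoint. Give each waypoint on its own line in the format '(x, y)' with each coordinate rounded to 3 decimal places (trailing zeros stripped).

Answer: (0, 0)
(15, 0)
(0, 0)
(3, 0)
(21, 0)

Derivation:
Executing turtle program step by step:
Start: pos=(0,0), heading=0, pen down
FD 15: (0,0) -> (15,0) [heading=0, draw]
BK 15: (15,0) -> (0,0) [heading=0, draw]
FD 3: (0,0) -> (3,0) [heading=0, draw]
LT 90: heading 0 -> 90
RT 90: heading 90 -> 0
FD 18: (3,0) -> (21,0) [heading=0, draw]
RT 45: heading 0 -> 315
RT 199: heading 315 -> 116
Final: pos=(21,0), heading=116, 4 segment(s) drawn
Waypoints (5 total):
(0, 0)
(15, 0)
(0, 0)
(3, 0)
(21, 0)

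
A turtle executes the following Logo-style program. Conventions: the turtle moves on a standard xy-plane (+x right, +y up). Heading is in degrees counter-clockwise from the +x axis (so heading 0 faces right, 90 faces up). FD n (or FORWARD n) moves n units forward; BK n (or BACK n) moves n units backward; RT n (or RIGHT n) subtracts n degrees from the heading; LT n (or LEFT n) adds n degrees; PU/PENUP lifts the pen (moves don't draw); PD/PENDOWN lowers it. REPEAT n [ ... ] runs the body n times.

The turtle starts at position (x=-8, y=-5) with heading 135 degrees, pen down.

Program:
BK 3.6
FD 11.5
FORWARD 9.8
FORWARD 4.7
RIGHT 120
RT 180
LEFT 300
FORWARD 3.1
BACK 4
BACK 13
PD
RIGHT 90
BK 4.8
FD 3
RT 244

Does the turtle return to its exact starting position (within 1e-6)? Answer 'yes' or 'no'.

Executing turtle program step by step:
Start: pos=(-8,-5), heading=135, pen down
BK 3.6: (-8,-5) -> (-5.454,-7.546) [heading=135, draw]
FD 11.5: (-5.454,-7.546) -> (-13.586,0.586) [heading=135, draw]
FD 9.8: (-13.586,0.586) -> (-20.516,7.516) [heading=135, draw]
FD 4.7: (-20.516,7.516) -> (-23.839,10.839) [heading=135, draw]
RT 120: heading 135 -> 15
RT 180: heading 15 -> 195
LT 300: heading 195 -> 135
FD 3.1: (-23.839,10.839) -> (-26.031,13.031) [heading=135, draw]
BK 4: (-26.031,13.031) -> (-23.203,10.203) [heading=135, draw]
BK 13: (-23.203,10.203) -> (-14.01,1.01) [heading=135, draw]
PD: pen down
RT 90: heading 135 -> 45
BK 4.8: (-14.01,1.01) -> (-17.405,-2.384) [heading=45, draw]
FD 3: (-17.405,-2.384) -> (-15.283,-0.262) [heading=45, draw]
RT 244: heading 45 -> 161
Final: pos=(-15.283,-0.262), heading=161, 9 segment(s) drawn

Start position: (-8, -5)
Final position: (-15.283, -0.262)
Distance = 8.688; >= 1e-6 -> NOT closed

Answer: no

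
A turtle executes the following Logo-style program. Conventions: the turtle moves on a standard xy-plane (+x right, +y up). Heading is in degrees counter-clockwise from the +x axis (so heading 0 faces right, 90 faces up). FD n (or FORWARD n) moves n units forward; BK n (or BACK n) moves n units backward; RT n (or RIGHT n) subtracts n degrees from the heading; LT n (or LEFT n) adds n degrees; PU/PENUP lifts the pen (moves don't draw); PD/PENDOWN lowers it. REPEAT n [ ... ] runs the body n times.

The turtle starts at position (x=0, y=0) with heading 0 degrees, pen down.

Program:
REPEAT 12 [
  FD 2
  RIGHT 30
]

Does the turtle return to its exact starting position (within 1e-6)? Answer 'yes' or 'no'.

Executing turtle program step by step:
Start: pos=(0,0), heading=0, pen down
REPEAT 12 [
  -- iteration 1/12 --
  FD 2: (0,0) -> (2,0) [heading=0, draw]
  RT 30: heading 0 -> 330
  -- iteration 2/12 --
  FD 2: (2,0) -> (3.732,-1) [heading=330, draw]
  RT 30: heading 330 -> 300
  -- iteration 3/12 --
  FD 2: (3.732,-1) -> (4.732,-2.732) [heading=300, draw]
  RT 30: heading 300 -> 270
  -- iteration 4/12 --
  FD 2: (4.732,-2.732) -> (4.732,-4.732) [heading=270, draw]
  RT 30: heading 270 -> 240
  -- iteration 5/12 --
  FD 2: (4.732,-4.732) -> (3.732,-6.464) [heading=240, draw]
  RT 30: heading 240 -> 210
  -- iteration 6/12 --
  FD 2: (3.732,-6.464) -> (2,-7.464) [heading=210, draw]
  RT 30: heading 210 -> 180
  -- iteration 7/12 --
  FD 2: (2,-7.464) -> (0,-7.464) [heading=180, draw]
  RT 30: heading 180 -> 150
  -- iteration 8/12 --
  FD 2: (0,-7.464) -> (-1.732,-6.464) [heading=150, draw]
  RT 30: heading 150 -> 120
  -- iteration 9/12 --
  FD 2: (-1.732,-6.464) -> (-2.732,-4.732) [heading=120, draw]
  RT 30: heading 120 -> 90
  -- iteration 10/12 --
  FD 2: (-2.732,-4.732) -> (-2.732,-2.732) [heading=90, draw]
  RT 30: heading 90 -> 60
  -- iteration 11/12 --
  FD 2: (-2.732,-2.732) -> (-1.732,-1) [heading=60, draw]
  RT 30: heading 60 -> 30
  -- iteration 12/12 --
  FD 2: (-1.732,-1) -> (0,0) [heading=30, draw]
  RT 30: heading 30 -> 0
]
Final: pos=(0,0), heading=0, 12 segment(s) drawn

Start position: (0, 0)
Final position: (0, 0)
Distance = 0; < 1e-6 -> CLOSED

Answer: yes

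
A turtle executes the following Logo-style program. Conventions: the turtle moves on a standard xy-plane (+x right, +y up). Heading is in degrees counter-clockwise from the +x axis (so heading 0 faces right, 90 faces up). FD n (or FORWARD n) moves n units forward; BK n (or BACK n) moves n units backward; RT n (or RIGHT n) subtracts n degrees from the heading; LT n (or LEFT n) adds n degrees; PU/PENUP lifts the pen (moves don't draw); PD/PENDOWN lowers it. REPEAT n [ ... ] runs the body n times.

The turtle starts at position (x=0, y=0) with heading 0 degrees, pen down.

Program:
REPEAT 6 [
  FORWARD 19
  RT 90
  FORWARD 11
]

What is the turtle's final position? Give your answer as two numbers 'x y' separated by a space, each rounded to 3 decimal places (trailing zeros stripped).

Answer: 8 -30

Derivation:
Executing turtle program step by step:
Start: pos=(0,0), heading=0, pen down
REPEAT 6 [
  -- iteration 1/6 --
  FD 19: (0,0) -> (19,0) [heading=0, draw]
  RT 90: heading 0 -> 270
  FD 11: (19,0) -> (19,-11) [heading=270, draw]
  -- iteration 2/6 --
  FD 19: (19,-11) -> (19,-30) [heading=270, draw]
  RT 90: heading 270 -> 180
  FD 11: (19,-30) -> (8,-30) [heading=180, draw]
  -- iteration 3/6 --
  FD 19: (8,-30) -> (-11,-30) [heading=180, draw]
  RT 90: heading 180 -> 90
  FD 11: (-11,-30) -> (-11,-19) [heading=90, draw]
  -- iteration 4/6 --
  FD 19: (-11,-19) -> (-11,0) [heading=90, draw]
  RT 90: heading 90 -> 0
  FD 11: (-11,0) -> (0,0) [heading=0, draw]
  -- iteration 5/6 --
  FD 19: (0,0) -> (19,0) [heading=0, draw]
  RT 90: heading 0 -> 270
  FD 11: (19,0) -> (19,-11) [heading=270, draw]
  -- iteration 6/6 --
  FD 19: (19,-11) -> (19,-30) [heading=270, draw]
  RT 90: heading 270 -> 180
  FD 11: (19,-30) -> (8,-30) [heading=180, draw]
]
Final: pos=(8,-30), heading=180, 12 segment(s) drawn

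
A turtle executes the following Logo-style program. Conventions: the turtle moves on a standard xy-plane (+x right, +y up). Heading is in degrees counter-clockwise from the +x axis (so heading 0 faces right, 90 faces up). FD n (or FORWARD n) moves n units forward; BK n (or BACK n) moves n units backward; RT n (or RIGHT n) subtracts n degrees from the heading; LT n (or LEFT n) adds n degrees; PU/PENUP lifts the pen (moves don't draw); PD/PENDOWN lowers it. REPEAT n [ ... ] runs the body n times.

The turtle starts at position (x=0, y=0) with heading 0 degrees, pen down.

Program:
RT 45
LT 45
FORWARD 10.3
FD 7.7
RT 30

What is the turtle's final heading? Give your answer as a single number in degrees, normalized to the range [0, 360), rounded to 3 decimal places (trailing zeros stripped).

Answer: 330

Derivation:
Executing turtle program step by step:
Start: pos=(0,0), heading=0, pen down
RT 45: heading 0 -> 315
LT 45: heading 315 -> 0
FD 10.3: (0,0) -> (10.3,0) [heading=0, draw]
FD 7.7: (10.3,0) -> (18,0) [heading=0, draw]
RT 30: heading 0 -> 330
Final: pos=(18,0), heading=330, 2 segment(s) drawn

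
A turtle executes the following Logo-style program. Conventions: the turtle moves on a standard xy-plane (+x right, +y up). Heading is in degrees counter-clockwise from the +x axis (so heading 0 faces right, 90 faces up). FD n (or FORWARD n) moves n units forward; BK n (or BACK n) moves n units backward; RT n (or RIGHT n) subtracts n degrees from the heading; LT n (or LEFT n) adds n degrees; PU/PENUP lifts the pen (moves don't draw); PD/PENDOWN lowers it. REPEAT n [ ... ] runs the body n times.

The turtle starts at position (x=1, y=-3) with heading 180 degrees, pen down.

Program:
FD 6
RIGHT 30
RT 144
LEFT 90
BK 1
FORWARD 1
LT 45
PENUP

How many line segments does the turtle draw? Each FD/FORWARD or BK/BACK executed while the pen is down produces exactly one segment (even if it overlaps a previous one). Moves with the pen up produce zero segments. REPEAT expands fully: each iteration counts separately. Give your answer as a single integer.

Executing turtle program step by step:
Start: pos=(1,-3), heading=180, pen down
FD 6: (1,-3) -> (-5,-3) [heading=180, draw]
RT 30: heading 180 -> 150
RT 144: heading 150 -> 6
LT 90: heading 6 -> 96
BK 1: (-5,-3) -> (-4.895,-3.995) [heading=96, draw]
FD 1: (-4.895,-3.995) -> (-5,-3) [heading=96, draw]
LT 45: heading 96 -> 141
PU: pen up
Final: pos=(-5,-3), heading=141, 3 segment(s) drawn
Segments drawn: 3

Answer: 3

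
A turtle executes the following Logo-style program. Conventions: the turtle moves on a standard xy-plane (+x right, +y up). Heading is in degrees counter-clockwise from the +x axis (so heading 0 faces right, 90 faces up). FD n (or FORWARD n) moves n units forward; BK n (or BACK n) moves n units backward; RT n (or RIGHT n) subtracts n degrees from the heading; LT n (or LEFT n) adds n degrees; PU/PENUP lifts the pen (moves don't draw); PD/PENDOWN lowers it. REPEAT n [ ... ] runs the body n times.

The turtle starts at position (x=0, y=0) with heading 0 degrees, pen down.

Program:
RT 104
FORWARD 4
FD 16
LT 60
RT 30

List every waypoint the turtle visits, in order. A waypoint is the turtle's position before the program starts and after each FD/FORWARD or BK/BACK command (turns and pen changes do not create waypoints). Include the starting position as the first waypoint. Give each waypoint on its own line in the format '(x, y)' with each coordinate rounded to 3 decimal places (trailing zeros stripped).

Executing turtle program step by step:
Start: pos=(0,0), heading=0, pen down
RT 104: heading 0 -> 256
FD 4: (0,0) -> (-0.968,-3.881) [heading=256, draw]
FD 16: (-0.968,-3.881) -> (-4.838,-19.406) [heading=256, draw]
LT 60: heading 256 -> 316
RT 30: heading 316 -> 286
Final: pos=(-4.838,-19.406), heading=286, 2 segment(s) drawn
Waypoints (3 total):
(0, 0)
(-0.968, -3.881)
(-4.838, -19.406)

Answer: (0, 0)
(-0.968, -3.881)
(-4.838, -19.406)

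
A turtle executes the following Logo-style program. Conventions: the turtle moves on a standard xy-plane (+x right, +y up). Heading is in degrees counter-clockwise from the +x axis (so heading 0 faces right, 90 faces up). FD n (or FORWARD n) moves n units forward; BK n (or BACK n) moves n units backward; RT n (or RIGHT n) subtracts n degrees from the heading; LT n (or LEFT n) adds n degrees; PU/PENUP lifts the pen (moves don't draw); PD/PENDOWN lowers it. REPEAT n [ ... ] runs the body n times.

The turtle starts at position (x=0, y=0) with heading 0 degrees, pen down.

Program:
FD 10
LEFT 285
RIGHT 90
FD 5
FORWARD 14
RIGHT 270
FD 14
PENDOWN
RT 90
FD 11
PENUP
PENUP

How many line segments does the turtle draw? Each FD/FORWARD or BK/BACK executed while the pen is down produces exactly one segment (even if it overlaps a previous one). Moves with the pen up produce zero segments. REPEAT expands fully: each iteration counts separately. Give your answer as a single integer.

Executing turtle program step by step:
Start: pos=(0,0), heading=0, pen down
FD 10: (0,0) -> (10,0) [heading=0, draw]
LT 285: heading 0 -> 285
RT 90: heading 285 -> 195
FD 5: (10,0) -> (5.17,-1.294) [heading=195, draw]
FD 14: (5.17,-1.294) -> (-8.353,-4.918) [heading=195, draw]
RT 270: heading 195 -> 285
FD 14: (-8.353,-4.918) -> (-4.729,-18.441) [heading=285, draw]
PD: pen down
RT 90: heading 285 -> 195
FD 11: (-4.729,-18.441) -> (-15.354,-21.288) [heading=195, draw]
PU: pen up
PU: pen up
Final: pos=(-15.354,-21.288), heading=195, 5 segment(s) drawn
Segments drawn: 5

Answer: 5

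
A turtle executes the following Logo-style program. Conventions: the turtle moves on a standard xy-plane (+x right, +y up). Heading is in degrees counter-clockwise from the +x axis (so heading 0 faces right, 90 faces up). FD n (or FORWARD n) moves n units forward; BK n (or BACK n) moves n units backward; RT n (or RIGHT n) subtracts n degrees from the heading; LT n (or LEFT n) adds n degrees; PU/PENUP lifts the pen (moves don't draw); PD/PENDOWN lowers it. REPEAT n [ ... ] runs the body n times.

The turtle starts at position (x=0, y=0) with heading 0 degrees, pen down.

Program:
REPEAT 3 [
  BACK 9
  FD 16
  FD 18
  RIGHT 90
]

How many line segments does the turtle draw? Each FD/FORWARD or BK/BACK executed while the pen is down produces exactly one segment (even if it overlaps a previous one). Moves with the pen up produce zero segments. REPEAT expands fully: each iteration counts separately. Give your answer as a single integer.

Executing turtle program step by step:
Start: pos=(0,0), heading=0, pen down
REPEAT 3 [
  -- iteration 1/3 --
  BK 9: (0,0) -> (-9,0) [heading=0, draw]
  FD 16: (-9,0) -> (7,0) [heading=0, draw]
  FD 18: (7,0) -> (25,0) [heading=0, draw]
  RT 90: heading 0 -> 270
  -- iteration 2/3 --
  BK 9: (25,0) -> (25,9) [heading=270, draw]
  FD 16: (25,9) -> (25,-7) [heading=270, draw]
  FD 18: (25,-7) -> (25,-25) [heading=270, draw]
  RT 90: heading 270 -> 180
  -- iteration 3/3 --
  BK 9: (25,-25) -> (34,-25) [heading=180, draw]
  FD 16: (34,-25) -> (18,-25) [heading=180, draw]
  FD 18: (18,-25) -> (0,-25) [heading=180, draw]
  RT 90: heading 180 -> 90
]
Final: pos=(0,-25), heading=90, 9 segment(s) drawn
Segments drawn: 9

Answer: 9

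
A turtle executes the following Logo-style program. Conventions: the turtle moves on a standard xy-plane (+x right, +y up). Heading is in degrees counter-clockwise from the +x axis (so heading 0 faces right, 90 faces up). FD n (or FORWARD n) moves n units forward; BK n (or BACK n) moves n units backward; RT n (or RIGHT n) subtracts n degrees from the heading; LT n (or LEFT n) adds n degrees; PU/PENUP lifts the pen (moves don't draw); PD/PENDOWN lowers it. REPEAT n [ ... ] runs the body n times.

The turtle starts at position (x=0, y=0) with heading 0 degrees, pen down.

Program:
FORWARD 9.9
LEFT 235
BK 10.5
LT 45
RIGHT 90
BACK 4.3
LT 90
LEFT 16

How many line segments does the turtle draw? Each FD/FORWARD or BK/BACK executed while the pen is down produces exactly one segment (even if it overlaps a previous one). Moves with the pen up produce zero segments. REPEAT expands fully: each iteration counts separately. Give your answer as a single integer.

Executing turtle program step by step:
Start: pos=(0,0), heading=0, pen down
FD 9.9: (0,0) -> (9.9,0) [heading=0, draw]
LT 235: heading 0 -> 235
BK 10.5: (9.9,0) -> (15.923,8.601) [heading=235, draw]
LT 45: heading 235 -> 280
RT 90: heading 280 -> 190
BK 4.3: (15.923,8.601) -> (20.157,9.348) [heading=190, draw]
LT 90: heading 190 -> 280
LT 16: heading 280 -> 296
Final: pos=(20.157,9.348), heading=296, 3 segment(s) drawn
Segments drawn: 3

Answer: 3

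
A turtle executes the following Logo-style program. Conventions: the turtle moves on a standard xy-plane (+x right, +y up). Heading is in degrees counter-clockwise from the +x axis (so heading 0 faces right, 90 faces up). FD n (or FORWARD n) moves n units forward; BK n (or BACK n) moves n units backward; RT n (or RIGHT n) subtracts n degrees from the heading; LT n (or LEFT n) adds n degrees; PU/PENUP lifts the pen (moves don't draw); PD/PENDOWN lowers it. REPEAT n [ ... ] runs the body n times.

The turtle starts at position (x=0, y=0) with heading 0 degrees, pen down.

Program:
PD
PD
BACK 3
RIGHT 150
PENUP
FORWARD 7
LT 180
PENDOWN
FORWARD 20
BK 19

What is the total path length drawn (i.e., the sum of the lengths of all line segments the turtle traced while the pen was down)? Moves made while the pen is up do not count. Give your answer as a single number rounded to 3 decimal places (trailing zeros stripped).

Executing turtle program step by step:
Start: pos=(0,0), heading=0, pen down
PD: pen down
PD: pen down
BK 3: (0,0) -> (-3,0) [heading=0, draw]
RT 150: heading 0 -> 210
PU: pen up
FD 7: (-3,0) -> (-9.062,-3.5) [heading=210, move]
LT 180: heading 210 -> 30
PD: pen down
FD 20: (-9.062,-3.5) -> (8.258,6.5) [heading=30, draw]
BK 19: (8.258,6.5) -> (-8.196,-3) [heading=30, draw]
Final: pos=(-8.196,-3), heading=30, 3 segment(s) drawn

Segment lengths:
  seg 1: (0,0) -> (-3,0), length = 3
  seg 2: (-9.062,-3.5) -> (8.258,6.5), length = 20
  seg 3: (8.258,6.5) -> (-8.196,-3), length = 19
Total = 42

Answer: 42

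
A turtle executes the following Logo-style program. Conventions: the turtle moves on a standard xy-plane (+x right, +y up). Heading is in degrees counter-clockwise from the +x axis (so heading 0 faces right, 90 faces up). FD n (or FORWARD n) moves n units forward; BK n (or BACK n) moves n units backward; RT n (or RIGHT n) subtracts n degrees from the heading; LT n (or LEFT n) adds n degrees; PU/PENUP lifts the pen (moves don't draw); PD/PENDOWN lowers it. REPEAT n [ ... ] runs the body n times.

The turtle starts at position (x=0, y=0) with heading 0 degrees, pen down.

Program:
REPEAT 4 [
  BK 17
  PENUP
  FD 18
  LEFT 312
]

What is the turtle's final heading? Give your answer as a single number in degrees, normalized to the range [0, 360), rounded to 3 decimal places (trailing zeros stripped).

Answer: 168

Derivation:
Executing turtle program step by step:
Start: pos=(0,0), heading=0, pen down
REPEAT 4 [
  -- iteration 1/4 --
  BK 17: (0,0) -> (-17,0) [heading=0, draw]
  PU: pen up
  FD 18: (-17,0) -> (1,0) [heading=0, move]
  LT 312: heading 0 -> 312
  -- iteration 2/4 --
  BK 17: (1,0) -> (-10.375,12.633) [heading=312, move]
  PU: pen up
  FD 18: (-10.375,12.633) -> (1.669,-0.743) [heading=312, move]
  LT 312: heading 312 -> 264
  -- iteration 3/4 --
  BK 17: (1.669,-0.743) -> (3.446,16.164) [heading=264, move]
  PU: pen up
  FD 18: (3.446,16.164) -> (1.565,-1.738) [heading=264, move]
  LT 312: heading 264 -> 216
  -- iteration 4/4 --
  BK 17: (1.565,-1.738) -> (15.318,8.255) [heading=216, move]
  PU: pen up
  FD 18: (15.318,8.255) -> (0.756,-2.325) [heading=216, move]
  LT 312: heading 216 -> 168
]
Final: pos=(0.756,-2.325), heading=168, 1 segment(s) drawn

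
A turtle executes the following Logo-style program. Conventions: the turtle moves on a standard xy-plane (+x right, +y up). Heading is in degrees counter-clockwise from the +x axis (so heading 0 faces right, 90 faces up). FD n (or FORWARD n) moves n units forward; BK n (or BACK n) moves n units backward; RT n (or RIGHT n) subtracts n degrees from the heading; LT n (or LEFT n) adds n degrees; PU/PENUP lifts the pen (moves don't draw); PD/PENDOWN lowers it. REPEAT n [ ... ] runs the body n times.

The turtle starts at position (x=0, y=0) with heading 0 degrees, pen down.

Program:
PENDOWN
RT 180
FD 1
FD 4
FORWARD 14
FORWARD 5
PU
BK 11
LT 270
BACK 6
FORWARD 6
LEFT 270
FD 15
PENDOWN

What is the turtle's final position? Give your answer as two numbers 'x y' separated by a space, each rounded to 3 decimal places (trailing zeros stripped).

Executing turtle program step by step:
Start: pos=(0,0), heading=0, pen down
PD: pen down
RT 180: heading 0 -> 180
FD 1: (0,0) -> (-1,0) [heading=180, draw]
FD 4: (-1,0) -> (-5,0) [heading=180, draw]
FD 14: (-5,0) -> (-19,0) [heading=180, draw]
FD 5: (-19,0) -> (-24,0) [heading=180, draw]
PU: pen up
BK 11: (-24,0) -> (-13,0) [heading=180, move]
LT 270: heading 180 -> 90
BK 6: (-13,0) -> (-13,-6) [heading=90, move]
FD 6: (-13,-6) -> (-13,0) [heading=90, move]
LT 270: heading 90 -> 0
FD 15: (-13,0) -> (2,0) [heading=0, move]
PD: pen down
Final: pos=(2,0), heading=0, 4 segment(s) drawn

Answer: 2 0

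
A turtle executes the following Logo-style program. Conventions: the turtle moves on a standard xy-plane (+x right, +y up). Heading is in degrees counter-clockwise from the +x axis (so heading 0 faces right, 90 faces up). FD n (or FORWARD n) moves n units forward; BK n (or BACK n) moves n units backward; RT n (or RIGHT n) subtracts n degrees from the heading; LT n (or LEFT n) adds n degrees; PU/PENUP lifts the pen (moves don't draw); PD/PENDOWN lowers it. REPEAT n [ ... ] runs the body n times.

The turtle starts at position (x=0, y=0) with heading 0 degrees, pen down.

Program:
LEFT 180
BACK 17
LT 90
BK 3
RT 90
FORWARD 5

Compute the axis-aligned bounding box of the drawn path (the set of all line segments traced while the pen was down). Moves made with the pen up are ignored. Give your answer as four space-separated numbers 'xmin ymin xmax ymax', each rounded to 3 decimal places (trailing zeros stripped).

Answer: 0 0 17 3

Derivation:
Executing turtle program step by step:
Start: pos=(0,0), heading=0, pen down
LT 180: heading 0 -> 180
BK 17: (0,0) -> (17,0) [heading=180, draw]
LT 90: heading 180 -> 270
BK 3: (17,0) -> (17,3) [heading=270, draw]
RT 90: heading 270 -> 180
FD 5: (17,3) -> (12,3) [heading=180, draw]
Final: pos=(12,3), heading=180, 3 segment(s) drawn

Segment endpoints: x in {0, 12, 17}, y in {0, 0, 3, 3}
xmin=0, ymin=0, xmax=17, ymax=3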